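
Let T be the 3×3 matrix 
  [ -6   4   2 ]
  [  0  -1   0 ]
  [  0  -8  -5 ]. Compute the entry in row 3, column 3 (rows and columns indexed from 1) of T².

25

Characteristic polynomial: μ^3 + 12μ^2 + 41μ + 30 = (μ + 1)(μ + 5)(μ + 6), so the eigenvalues are -6, -5, -1.
μ=-6: eigenvector (1, 0, 0).
μ=-1: eigenvector (0, 1, -2).
μ=-5: eigenvector (2, 0, 1).
P = [[1, 0, 2], [0, 1, 0], [0, -2, 1]], D = diag(-6, -1, -5), P⁻¹ = [[1, -4, -2], [0, 1, 0], [0, 2, 1]].
T² = P·diag(36, 1, 25)·P⁻¹ = [[36, -44, -22], [0, 1, 0], [0, 48, 25]].
The requested entry is 25.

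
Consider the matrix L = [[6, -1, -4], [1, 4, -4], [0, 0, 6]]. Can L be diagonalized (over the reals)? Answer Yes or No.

Characteristic polynomial: p(r) = r^3 - 16r^2 + 85r - 150 = (r - 6)(r - 5)^2.
r = 5 has algebraic multiplicity 2; rank(L − 5I) = 2, so geometric multiplicity = 1.
Geometric multiplicity < algebraic multiplicity, so L is not diagonalizable.

No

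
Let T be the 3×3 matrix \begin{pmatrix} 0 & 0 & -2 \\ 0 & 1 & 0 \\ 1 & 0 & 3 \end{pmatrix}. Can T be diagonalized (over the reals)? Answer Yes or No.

Characteristic polynomial: p(μ) = μ^3 - 4μ^2 + 5μ - 2 = (μ - 2)(μ - 1)^2.
μ = 1 has algebraic multiplicity 2; rank(T − 1I) = 1, so geometric multiplicity = 2.
Every eigenvalue has geometric = algebraic multiplicity, so T is diagonalizable.

Yes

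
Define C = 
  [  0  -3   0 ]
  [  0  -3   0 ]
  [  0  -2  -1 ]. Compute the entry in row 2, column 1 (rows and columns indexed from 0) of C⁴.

80

Characteristic polynomial: μ^3 + 4μ^2 + 3μ = μ(μ + 1)(μ + 3), so the eigenvalues are -3, -1, 0.
μ=0: eigenvector (1, 0, 0).
μ=-3: eigenvector (1, 1, 1).
μ=-1: eigenvector (0, 0, 1).
P = [[1, 1, 0], [0, 1, 0], [0, 1, 1]], D = diag(0, -3, -1), P⁻¹ = [[1, -1, 0], [0, 1, 0], [0, -1, 1]].
C⁴ = P·diag(0, 81, 1)·P⁻¹ = [[0, 81, 0], [0, 81, 0], [0, 80, 1]].
The requested entry is 80.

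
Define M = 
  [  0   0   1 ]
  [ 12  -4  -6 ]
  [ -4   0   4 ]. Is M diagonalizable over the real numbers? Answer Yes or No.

Characteristic polynomial: p(μ) = μ^3 - 12μ + 16 = (μ - 2)^2(μ + 4).
μ = 2 has algebraic multiplicity 2; rank(M − 2I) = 2, so geometric multiplicity = 1.
Geometric multiplicity < algebraic multiplicity, so M is not diagonalizable.

No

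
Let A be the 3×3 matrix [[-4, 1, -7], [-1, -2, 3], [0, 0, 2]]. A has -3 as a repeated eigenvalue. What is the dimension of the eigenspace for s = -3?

A + 3I = [[-1, 1, -7], [-1, 1, 3], [0, 0, 5]].
This matrix has rank 2, so its null space has dimension 3 − 2 = 1.

1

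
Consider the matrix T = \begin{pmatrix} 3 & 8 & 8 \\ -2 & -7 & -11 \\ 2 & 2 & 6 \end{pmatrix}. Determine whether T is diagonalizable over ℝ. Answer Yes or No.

Characteristic polynomial: p(r) = r^3 - 2r^2 - 23r + 60 = (r - 4)(r - 3)(r + 5).
All 3 eigenvalues are distinct, so T is diagonalizable.

Yes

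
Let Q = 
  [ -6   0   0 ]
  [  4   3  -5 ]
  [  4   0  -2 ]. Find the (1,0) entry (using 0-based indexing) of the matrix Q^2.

-32

Characteristic polynomial: λ^3 + 5λ^2 - 12λ - 36 = (λ - 3)(λ + 2)(λ + 6), so the eigenvalues are -6, -2, 3.
λ=-6: eigenvector (1, -1, -1).
λ=3: eigenvector (0, 1, 0).
λ=-2: eigenvector (0, 1, 1).
P = [[1, 0, 0], [-1, 1, 1], [-1, 0, 1]], D = diag(-6, 3, -2), P⁻¹ = [[1, 0, 0], [0, 1, -1], [1, 0, 1]].
Q² = P·diag(36, 9, 4)·P⁻¹ = [[36, 0, 0], [-32, 9, -5], [-32, 0, 4]].
The requested entry is -32.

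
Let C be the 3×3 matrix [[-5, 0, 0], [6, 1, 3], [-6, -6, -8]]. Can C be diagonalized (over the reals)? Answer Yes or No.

Characteristic polynomial: p(μ) = μ^3 + 12μ^2 + 45μ + 50 = (μ + 2)(μ + 5)^2.
μ = -5 has algebraic multiplicity 2; rank(C + 5I) = 1, so geometric multiplicity = 2.
Every eigenvalue has geometric = algebraic multiplicity, so C is diagonalizable.

Yes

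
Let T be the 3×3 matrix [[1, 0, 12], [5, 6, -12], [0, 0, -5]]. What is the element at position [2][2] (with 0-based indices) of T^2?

Characteristic polynomial: r^3 - 2r^2 - 29r + 30 = (r - 6)(r - 1)(r + 5), so the eigenvalues are -5, 1, 6.
r=6: eigenvector (0, 1, 0).
r=1: eigenvector (1, -1, 0).
r=-5: eigenvector (-2, 2, 1).
P = [[0, 1, -2], [1, -1, 2], [0, 0, 1]], D = diag(6, 1, -5), P⁻¹ = [[1, 1, 0], [1, 0, 2], [0, 0, 1]].
T² = P·diag(36, 1, 25)·P⁻¹ = [[1, 0, -48], [35, 36, 48], [0, 0, 25]].
The requested entry is 25.

25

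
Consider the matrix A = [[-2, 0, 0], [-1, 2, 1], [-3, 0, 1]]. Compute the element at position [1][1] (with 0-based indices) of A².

Characteristic polynomial: t^3 - t^2 - 4t + 4 = (t - 2)(t - 1)(t + 2), so the eigenvalues are -2, 1, 2.
t=1: eigenvector (0, -1, 1).
t=2: eigenvector (0, 1, 0).
t=-2: eigenvector (1, 0, 1).
P = [[0, 0, 1], [-1, 1, 0], [1, 0, 1]], D = diag(1, 2, -2), P⁻¹ = [[-1, 0, 1], [-1, 1, 1], [1, 0, 0]].
A² = P·diag(1, 4, 4)·P⁻¹ = [[4, 0, 0], [-3, 4, 3], [3, 0, 1]].
The requested entry is 4.

4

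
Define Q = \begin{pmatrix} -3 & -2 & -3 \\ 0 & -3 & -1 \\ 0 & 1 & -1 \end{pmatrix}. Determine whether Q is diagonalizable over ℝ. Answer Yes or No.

No

Characteristic polynomial: p(r) = r^3 + 7r^2 + 16r + 12 = (r + 2)^2(r + 3).
r = -2 has algebraic multiplicity 2; rank(Q + 2I) = 2, so geometric multiplicity = 1.
Geometric multiplicity < algebraic multiplicity, so Q is not diagonalizable.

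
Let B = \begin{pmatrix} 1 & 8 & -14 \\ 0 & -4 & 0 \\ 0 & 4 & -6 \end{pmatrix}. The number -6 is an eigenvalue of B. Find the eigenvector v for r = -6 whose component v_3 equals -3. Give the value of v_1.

-6

B + 6I = [[7, 8, -14], [0, 2, 0], [0, 4, 0]].
Solving (B + 6I)v = 0 gives the eigenspace spanned by (-6, 0, -3).
With v_3 = -3, v = (-6, 0, -3), so v_1 = -6.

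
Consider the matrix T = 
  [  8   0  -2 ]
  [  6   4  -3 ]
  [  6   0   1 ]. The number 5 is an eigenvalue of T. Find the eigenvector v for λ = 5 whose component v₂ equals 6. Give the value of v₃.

6

T − 5I = [[3, 0, -2], [6, -1, -3], [6, 0, -4]].
Solving (T − 5I)v = 0 gives the eigenspace spanned by (4, 6, 6).
With v₂ = 6, v = (4, 6, 6), so v₃ = 6.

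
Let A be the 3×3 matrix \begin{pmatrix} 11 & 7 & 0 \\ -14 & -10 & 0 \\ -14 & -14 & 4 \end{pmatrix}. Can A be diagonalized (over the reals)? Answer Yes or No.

Yes

Characteristic polynomial: p(r) = r^3 - 5r^2 - 8r + 48 = (r - 4)^2(r + 3).
r = 4 has algebraic multiplicity 2; rank(A − 4I) = 1, so geometric multiplicity = 2.
Every eigenvalue has geometric = algebraic multiplicity, so A is diagonalizable.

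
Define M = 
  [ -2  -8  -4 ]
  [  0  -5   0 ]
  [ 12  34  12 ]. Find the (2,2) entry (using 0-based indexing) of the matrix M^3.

672

Characteristic polynomial: t^3 - 5t^2 - 26t + 120 = (t - 6)(t - 4)(t + 5), so the eigenvalues are -5, 4, 6.
t=-5: eigenvector (0, 1, -2).
t=6: eigenvector (1, 0, -2).
t=4: eigenvector (2, 0, -3).
P = [[0, 1, 2], [1, 0, 0], [-2, -2, -3]], D = diag(-5, 6, 4), P⁻¹ = [[0, 1, 0], [-3, -4, -2], [2, 2, 1]].
M³ = P·diag(-125, 216, 64)·P⁻¹ = [[-392, -608, -304], [0, -125, 0], [912, 1594, 672]].
The requested entry is 672.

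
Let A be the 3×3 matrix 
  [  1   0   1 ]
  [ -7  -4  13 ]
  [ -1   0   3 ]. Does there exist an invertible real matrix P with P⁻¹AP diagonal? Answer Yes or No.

No

Characteristic polynomial: p(r) = r^3 - 12r + 16 = (r - 2)^2(r + 4).
r = 2 has algebraic multiplicity 2; rank(A − 2I) = 2, so geometric multiplicity = 1.
Geometric multiplicity < algebraic multiplicity, so A is not diagonalizable.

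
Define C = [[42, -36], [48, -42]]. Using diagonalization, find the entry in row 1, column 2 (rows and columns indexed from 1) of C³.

Characteristic polynomial: r^2 - 36 = (r - 6)(r + 6), so the eigenvalues are -6, 6.
r=6: eigenvector (-1, -1).
r=-6: eigenvector (3, 4).
P = [[-1, 3], [-1, 4]], D = diag(6, -6), P⁻¹ = [[-4, 3], [-1, 1]].
C³ = P·diag(216, -216)·P⁻¹ = [[1512, -1296], [1728, -1512]].
The requested entry is -1296.

-1296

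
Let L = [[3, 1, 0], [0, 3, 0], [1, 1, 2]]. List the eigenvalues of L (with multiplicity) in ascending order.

Characteristic polynomial: p(μ) = μ^3 - 8μ^2 + 21μ - 18 = (μ - 3)^2(μ - 2).
Roots (with multiplicity): 2, 3, 3.

2, 3, 3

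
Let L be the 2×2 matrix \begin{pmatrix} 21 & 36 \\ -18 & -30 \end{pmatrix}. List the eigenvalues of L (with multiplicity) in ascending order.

Characteristic polynomial: p(t) = t^2 + 9t + 18 = (t + 3)(t + 6).
Roots (with multiplicity): -6, -3.

-6, -3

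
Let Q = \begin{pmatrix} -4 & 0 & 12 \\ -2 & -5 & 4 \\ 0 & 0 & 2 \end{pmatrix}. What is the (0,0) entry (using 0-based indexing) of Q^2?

16

Characteristic polynomial: t^3 + 7t^2 + 2t - 40 = (t - 2)(t + 4)(t + 5), so the eigenvalues are -5, -4, 2.
t=-5: eigenvector (0, 1, 0).
t=-4: eigenvector (1, -2, 0).
t=2: eigenvector (2, 0, 1).
P = [[0, 1, 2], [1, -2, 0], [0, 0, 1]], D = diag(-5, -4, 2), P⁻¹ = [[2, 1, -4], [1, 0, -2], [0, 0, 1]].
Q² = P·diag(25, 16, 4)·P⁻¹ = [[16, 0, -24], [18, 25, -36], [0, 0, 4]].
The requested entry is 16.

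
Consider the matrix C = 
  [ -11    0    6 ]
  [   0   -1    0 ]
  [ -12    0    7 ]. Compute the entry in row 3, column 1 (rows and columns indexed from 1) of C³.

Characteristic polynomial: r^3 + 5r^2 - r - 5 = (r - 1)(r + 1)(r + 5), so the eigenvalues are -5, -1, 1.
r=1: eigenvector (1, 0, 2).
r=-1: eigenvector (0, 1, 0).
r=-5: eigenvector (-1, 0, -1).
P = [[1, 0, -1], [0, 1, 0], [2, 0, -1]], D = diag(1, -1, -5), P⁻¹ = [[-1, 0, 1], [0, 1, 0], [-2, 0, 1]].
C³ = P·diag(1, -1, -125)·P⁻¹ = [[-251, 0, 126], [0, -1, 0], [-252, 0, 127]].
The requested entry is -252.

-252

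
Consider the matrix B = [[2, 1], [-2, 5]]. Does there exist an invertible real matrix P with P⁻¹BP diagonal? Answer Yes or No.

Yes

Characteristic polynomial: p(r) = r^2 - 7r + 12 = (r - 4)(r - 3).
All 2 eigenvalues are distinct, so B is diagonalizable.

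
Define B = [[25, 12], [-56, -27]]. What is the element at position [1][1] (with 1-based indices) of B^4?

Characteristic polynomial: t^2 + 2t - 3 = (t - 1)(t + 3), so the eigenvalues are -3, 1.
t=-3: eigenvector (-3, 7).
t=1: eigenvector (1, -2).
P = [[-3, 1], [7, -2]], D = diag(-3, 1), P⁻¹ = [[2, 1], [7, 3]].
B⁴ = P·diag(81, 1)·P⁻¹ = [[-479, -240], [1120, 561]].
The requested entry is -479.

-479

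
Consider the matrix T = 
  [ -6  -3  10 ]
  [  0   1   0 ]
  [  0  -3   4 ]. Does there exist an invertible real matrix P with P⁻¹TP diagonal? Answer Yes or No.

Characteristic polynomial: p(μ) = μ^3 + μ^2 - 26μ + 24 = (μ - 4)(μ - 1)(μ + 6).
All 3 eigenvalues are distinct, so T is diagonalizable.

Yes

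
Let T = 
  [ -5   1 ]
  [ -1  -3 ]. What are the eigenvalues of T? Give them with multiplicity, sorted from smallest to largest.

-4, -4

Characteristic polynomial: p(s) = s^2 + 8s + 16 = (s + 4)^2.
Roots (with multiplicity): -4, -4.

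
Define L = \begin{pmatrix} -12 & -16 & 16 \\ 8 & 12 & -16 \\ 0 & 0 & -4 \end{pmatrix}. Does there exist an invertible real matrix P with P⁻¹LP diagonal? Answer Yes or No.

Yes

Characteristic polynomial: p(μ) = μ^3 + 4μ^2 - 16μ - 64 = (μ - 4)(μ + 4)^2.
μ = -4 has algebraic multiplicity 2; rank(L + 4I) = 1, so geometric multiplicity = 2.
Every eigenvalue has geometric = algebraic multiplicity, so L is diagonalizable.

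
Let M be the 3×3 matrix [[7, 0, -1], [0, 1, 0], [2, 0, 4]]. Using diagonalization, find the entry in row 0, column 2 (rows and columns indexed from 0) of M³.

Characteristic polynomial: r^3 - 12r^2 + 41r - 30 = (r - 6)(r - 5)(r - 1), so the eigenvalues are 1, 5, 6.
r=5: eigenvector (1, 0, 2).
r=1: eigenvector (0, 1, 0).
r=6: eigenvector (-1, 0, -1).
P = [[1, 0, -1], [0, 1, 0], [2, 0, -1]], D = diag(5, 1, 6), P⁻¹ = [[-1, 0, 1], [0, 1, 0], [-2, 0, 1]].
M³ = P·diag(125, 1, 216)·P⁻¹ = [[307, 0, -91], [0, 1, 0], [182, 0, 34]].
The requested entry is -91.

-91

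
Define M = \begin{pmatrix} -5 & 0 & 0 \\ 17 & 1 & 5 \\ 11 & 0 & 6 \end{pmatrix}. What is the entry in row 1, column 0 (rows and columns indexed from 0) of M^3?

467

Characteristic polynomial: t^3 - 2t^2 - 29t + 30 = (t - 6)(t - 1)(t + 5), so the eigenvalues are -5, 1, 6.
t=-5: eigenvector (1, -2, -1).
t=1: eigenvector (0, 1, 0).
t=6: eigenvector (0, 1, 1).
P = [[1, 0, 0], [-2, 1, 1], [-1, 0, 1]], D = diag(-5, 1, 6), P⁻¹ = [[1, 0, 0], [1, 1, -1], [1, 0, 1]].
M³ = P·diag(-125, 1, 216)·P⁻¹ = [[-125, 0, 0], [467, 1, 215], [341, 0, 216]].
The requested entry is 467.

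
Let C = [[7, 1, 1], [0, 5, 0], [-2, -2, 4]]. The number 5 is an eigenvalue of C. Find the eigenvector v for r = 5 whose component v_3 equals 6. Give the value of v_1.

-3

C − 5I = [[2, 1, 1], [0, 0, 0], [-2, -2, -1]].
Solving (C − 5I)v = 0 gives the eigenspace spanned by (-3, 0, 6).
With v_3 = 6, v = (-3, 0, 6), so v_1 = -3.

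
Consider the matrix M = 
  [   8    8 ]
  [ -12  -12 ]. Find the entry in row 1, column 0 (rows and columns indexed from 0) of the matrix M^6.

12288

Characteristic polynomial: t^2 + 4t = t(t + 4), so the eigenvalues are -4, 0.
t=-4: eigenvector (-2, 3).
t=0: eigenvector (-1, 1).
P = [[-2, -1], [3, 1]], D = diag(-4, 0), P⁻¹ = [[1, 1], [-3, -2]].
M⁶ = P·diag(4096, 0)·P⁻¹ = [[-8192, -8192], [12288, 12288]].
The requested entry is 12288.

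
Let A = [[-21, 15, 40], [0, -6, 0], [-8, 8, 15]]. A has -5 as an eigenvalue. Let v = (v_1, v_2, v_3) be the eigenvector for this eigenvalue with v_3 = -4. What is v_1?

A + 5I = [[-16, 15, 40], [0, -1, 0], [-8, 8, 20]].
Solving (A + 5I)v = 0 gives the eigenspace spanned by (-10, 0, -4).
With v_3 = -4, v = (-10, 0, -4), so v_1 = -10.

-10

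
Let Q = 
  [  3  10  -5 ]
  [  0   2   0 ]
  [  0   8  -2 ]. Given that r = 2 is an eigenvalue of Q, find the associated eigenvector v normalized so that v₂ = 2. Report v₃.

4

Q − 2I = [[1, 10, -5], [0, 0, 0], [0, 8, -4]].
Solving (Q − 2I)v = 0 gives the eigenspace spanned by (0, 2, 4).
With v₂ = 2, v = (0, 2, 4), so v₃ = 4.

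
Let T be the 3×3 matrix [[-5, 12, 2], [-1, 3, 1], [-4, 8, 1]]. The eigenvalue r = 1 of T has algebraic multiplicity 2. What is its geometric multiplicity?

1

T − 1I = [[-6, 12, 2], [-1, 2, 1], [-4, 8, 0]].
This matrix has rank 2, so its null space has dimension 3 − 2 = 1.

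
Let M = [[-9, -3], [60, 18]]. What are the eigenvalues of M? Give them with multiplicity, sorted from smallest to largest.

3, 6

Characteristic polynomial: p(r) = r^2 - 9r + 18 = (r - 6)(r - 3).
Roots (with multiplicity): 3, 6.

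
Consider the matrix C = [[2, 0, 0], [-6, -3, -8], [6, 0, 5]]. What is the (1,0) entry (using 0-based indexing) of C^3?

-234

Characteristic polynomial: r^3 - 4r^2 - 11r + 30 = (r - 5)(r - 2)(r + 3), so the eigenvalues are -3, 2, 5.
r=5: eigenvector (0, -1, 1).
r=-3: eigenvector (0, 1, 0).
r=2: eigenvector (1, 2, -2).
P = [[0, 0, 1], [-1, 1, 2], [1, 0, -2]], D = diag(5, -3, 2), P⁻¹ = [[2, 0, 1], [0, 1, 1], [1, 0, 0]].
C³ = P·diag(125, -27, 8)·P⁻¹ = [[8, 0, 0], [-234, -27, -152], [234, 0, 125]].
The requested entry is -234.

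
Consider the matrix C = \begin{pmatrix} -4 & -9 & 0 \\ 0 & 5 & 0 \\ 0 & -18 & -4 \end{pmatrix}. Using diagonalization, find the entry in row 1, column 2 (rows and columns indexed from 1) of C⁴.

Characteristic polynomial: r^3 + 3r^2 - 24r - 80 = (r - 5)(r + 4)^2, so the eigenvalues are -4, -4, 5.
r=-4: eigenvector (1, 0, 0).
r=5: eigenvector (-1, 1, -2).
r=-4: eigenvector (0, 0, 1).
P = [[1, -1, 0], [0, 1, 0], [0, -2, 1]], D = diag(-4, 5, -4), P⁻¹ = [[1, 1, 0], [0, 1, 0], [0, 2, 1]].
C⁴ = P·diag(256, 625, 256)·P⁻¹ = [[256, -369, 0], [0, 625, 0], [0, -738, 256]].
The requested entry is -369.

-369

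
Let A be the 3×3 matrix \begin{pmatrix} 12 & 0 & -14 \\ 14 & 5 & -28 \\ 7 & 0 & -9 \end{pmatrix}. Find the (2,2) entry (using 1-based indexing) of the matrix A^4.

Characteristic polynomial: r^3 - 8r^2 + 5r + 50 = (r - 5)^2(r + 2), so the eigenvalues are -2, 5, 5.
r=5: eigenvector (2, 4, 1).
r=5: eigenvector (0, 1, 0).
r=-2: eigenvector (1, 2, 1).
P = [[2, 0, 1], [4, 1, 2], [1, 0, 1]], D = diag(5, 5, -2), P⁻¹ = [[1, 0, -1], [-2, 1, 0], [-1, 0, 2]].
A⁴ = P·diag(625, 625, 16)·P⁻¹ = [[1234, 0, -1218], [1218, 625, -2436], [609, 0, -593]].
The requested entry is 625.

625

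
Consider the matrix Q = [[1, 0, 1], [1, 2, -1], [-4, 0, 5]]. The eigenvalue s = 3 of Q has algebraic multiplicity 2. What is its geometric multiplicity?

Q − 3I = [[-2, 0, 1], [1, -1, -1], [-4, 0, 2]].
This matrix has rank 2, so its null space has dimension 3 − 2 = 1.

1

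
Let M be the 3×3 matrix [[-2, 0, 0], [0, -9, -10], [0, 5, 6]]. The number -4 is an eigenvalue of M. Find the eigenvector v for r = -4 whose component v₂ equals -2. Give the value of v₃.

1

M + 4I = [[2, 0, 0], [0, -5, -10], [0, 5, 10]].
Solving (M + 4I)v = 0 gives the eigenspace spanned by (0, -2, 1).
With v₂ = -2, v = (0, -2, 1), so v₃ = 1.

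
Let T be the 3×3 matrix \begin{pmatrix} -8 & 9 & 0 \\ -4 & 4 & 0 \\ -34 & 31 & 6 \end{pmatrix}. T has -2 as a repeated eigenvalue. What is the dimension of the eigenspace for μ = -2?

T + 2I = [[-6, 9, 0], [-4, 6, 0], [-34, 31, 8]].
This matrix has rank 2, so its null space has dimension 3 − 2 = 1.

1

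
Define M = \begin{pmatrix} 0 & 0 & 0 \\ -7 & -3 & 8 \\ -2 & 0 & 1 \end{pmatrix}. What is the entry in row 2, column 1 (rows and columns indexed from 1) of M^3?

-31

Characteristic polynomial: s^3 + 2s^2 - 3s = s(s - 1)(s + 3), so the eigenvalues are -3, 0, 1.
s=0: eigenvector (1, 3, 2).
s=-3: eigenvector (0, 1, 0).
s=1: eigenvector (0, 2, 1).
P = [[1, 0, 0], [3, 1, 2], [2, 0, 1]], D = diag(0, -3, 1), P⁻¹ = [[1, 0, 0], [1, 1, -2], [-2, 0, 1]].
M³ = P·diag(0, -27, 1)·P⁻¹ = [[0, 0, 0], [-31, -27, 56], [-2, 0, 1]].
The requested entry is -31.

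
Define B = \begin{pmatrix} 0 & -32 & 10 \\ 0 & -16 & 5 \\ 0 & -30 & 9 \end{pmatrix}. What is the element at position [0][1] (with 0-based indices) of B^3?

Characteristic polynomial: μ^3 + 7μ^2 + 6μ = μ(μ + 1)(μ + 6), so the eigenvalues are -6, -1, 0.
μ=0: eigenvector (1, 0, 0).
μ=-6: eigenvector (2, 1, 2).
μ=-1: eigenvector (2, 1, 3).
P = [[1, 2, 2], [0, 1, 1], [0, 2, 3]], D = diag(0, -6, -1), P⁻¹ = [[1, -2, 0], [0, 3, -1], [0, -2, 1]].
B³ = P·diag(0, -216, -1)·P⁻¹ = [[0, -1292, 430], [0, -646, 215], [0, -1290, 429]].
The requested entry is -1292.

-1292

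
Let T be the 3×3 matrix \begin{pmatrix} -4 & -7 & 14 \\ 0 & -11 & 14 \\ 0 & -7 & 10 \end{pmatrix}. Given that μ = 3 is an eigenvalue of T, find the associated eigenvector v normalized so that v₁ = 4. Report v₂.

4

T − 3I = [[-7, -7, 14], [0, -14, 14], [0, -7, 7]].
Solving (T − 3I)v = 0 gives the eigenspace spanned by (4, 4, 4).
With v₁ = 4, v = (4, 4, 4), so v₂ = 4.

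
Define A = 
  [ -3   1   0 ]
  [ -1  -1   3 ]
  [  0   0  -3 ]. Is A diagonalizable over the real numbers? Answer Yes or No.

Characteristic polynomial: p(t) = t^3 + 7t^2 + 16t + 12 = (t + 2)^2(t + 3).
t = -2 has algebraic multiplicity 2; rank(A + 2I) = 2, so geometric multiplicity = 1.
Geometric multiplicity < algebraic multiplicity, so A is not diagonalizable.

No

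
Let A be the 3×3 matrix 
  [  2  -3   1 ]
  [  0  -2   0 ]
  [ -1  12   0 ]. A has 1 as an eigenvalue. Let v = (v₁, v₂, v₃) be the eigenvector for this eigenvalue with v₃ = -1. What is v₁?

1

A − 1I = [[1, -3, 1], [0, -3, 0], [-1, 12, -1]].
Solving (A − 1I)v = 0 gives the eigenspace spanned by (1, 0, -1).
With v₃ = -1, v = (1, 0, -1), so v₁ = 1.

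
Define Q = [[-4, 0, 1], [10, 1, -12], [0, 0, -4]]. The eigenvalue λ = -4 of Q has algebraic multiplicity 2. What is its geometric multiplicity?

1

Q + 4I = [[0, 0, 1], [10, 5, -12], [0, 0, 0]].
This matrix has rank 2, so its null space has dimension 3 − 2 = 1.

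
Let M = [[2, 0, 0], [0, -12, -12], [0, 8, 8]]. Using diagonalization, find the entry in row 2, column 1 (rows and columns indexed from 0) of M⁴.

Characteristic polynomial: λ^3 + 2λ^2 - 8λ = λ(λ - 2)(λ + 4), so the eigenvalues are -4, 0, 2.
λ=0: eigenvector (0, -1, 1).
λ=-4: eigenvector (0, 3, -2).
λ=2: eigenvector (1, 0, 0).
P = [[0, 0, 1], [-1, 3, 0], [1, -2, 0]], D = diag(0, -4, 2), P⁻¹ = [[0, 2, 3], [0, 1, 1], [1, 0, 0]].
M⁴ = P·diag(0, 256, 16)·P⁻¹ = [[16, 0, 0], [0, 768, 768], [0, -512, -512]].
The requested entry is -512.

-512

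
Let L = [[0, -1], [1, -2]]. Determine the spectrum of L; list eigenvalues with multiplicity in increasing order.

Characteristic polynomial: p(μ) = μ^2 + 2μ + 1 = (μ + 1)^2.
Roots (with multiplicity): -1, -1.

-1, -1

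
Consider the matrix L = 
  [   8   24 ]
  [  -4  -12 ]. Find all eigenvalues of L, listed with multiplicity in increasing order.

Characteristic polynomial: p(r) = r^2 + 4r = r(r + 4).
Roots (with multiplicity): -4, 0.

-4, 0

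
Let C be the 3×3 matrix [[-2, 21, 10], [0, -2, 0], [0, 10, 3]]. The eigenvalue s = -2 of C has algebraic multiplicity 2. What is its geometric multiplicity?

1

C + 2I = [[0, 21, 10], [0, 0, 0], [0, 10, 5]].
This matrix has rank 2, so its null space has dimension 3 − 2 = 1.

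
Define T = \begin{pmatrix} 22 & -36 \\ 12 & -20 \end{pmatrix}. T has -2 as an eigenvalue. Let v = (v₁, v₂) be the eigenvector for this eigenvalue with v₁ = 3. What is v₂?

T + 2I = [[24, -36], [12, -18]].
Solving (T + 2I)v = 0 gives the eigenspace spanned by (3, 2).
With v₁ = 3, v = (3, 2), so v₂ = 2.

2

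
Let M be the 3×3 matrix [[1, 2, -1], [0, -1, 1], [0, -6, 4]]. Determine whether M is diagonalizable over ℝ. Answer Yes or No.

Characteristic polynomial: p(t) = t^3 - 4t^2 + 5t - 2 = (t - 2)(t - 1)^2.
t = 1 has algebraic multiplicity 2; rank(M − 1I) = 1, so geometric multiplicity = 2.
Every eigenvalue has geometric = algebraic multiplicity, so M is diagonalizable.

Yes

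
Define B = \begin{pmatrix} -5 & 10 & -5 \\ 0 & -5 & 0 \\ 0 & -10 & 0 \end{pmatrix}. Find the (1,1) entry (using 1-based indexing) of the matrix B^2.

25

Characteristic polynomial: λ^3 + 10λ^2 + 25λ = λ(λ + 5)^2, so the eigenvalues are -5, -5, 0.
λ=-5: eigenvector (0, 1, 2).
λ=-5: eigenvector (1, 0, 0).
λ=0: eigenvector (-1, 0, 1).
P = [[0, 1, -1], [1, 0, 0], [2, 0, 1]], D = diag(-5, -5, 0), P⁻¹ = [[0, 1, 0], [1, -2, 1], [0, -2, 1]].
B² = P·diag(25, 25, 0)·P⁻¹ = [[25, -50, 25], [0, 25, 0], [0, 50, 0]].
The requested entry is 25.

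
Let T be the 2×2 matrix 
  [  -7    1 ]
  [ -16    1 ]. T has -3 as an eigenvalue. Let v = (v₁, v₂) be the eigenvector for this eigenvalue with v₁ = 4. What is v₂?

T + 3I = [[-4, 1], [-16, 4]].
Solving (T + 3I)v = 0 gives the eigenspace spanned by (4, 16).
With v₁ = 4, v = (4, 16), so v₂ = 16.

16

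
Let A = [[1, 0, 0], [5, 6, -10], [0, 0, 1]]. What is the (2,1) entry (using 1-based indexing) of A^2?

Characteristic polynomial: r^3 - 8r^2 + 13r - 6 = (r - 6)(r - 1)^2, so the eigenvalues are 1, 1, 6.
r=1: eigenvector (0, 2, 1).
r=6: eigenvector (0, 1, 0).
r=1: eigenvector (1, -1, 0).
P = [[0, 0, 1], [2, 1, -1], [1, 0, 0]], D = diag(1, 6, 1), P⁻¹ = [[0, 0, 1], [1, 1, -2], [1, 0, 0]].
A² = P·diag(1, 36, 1)·P⁻¹ = [[1, 0, 0], [35, 36, -70], [0, 0, 1]].
The requested entry is 35.

35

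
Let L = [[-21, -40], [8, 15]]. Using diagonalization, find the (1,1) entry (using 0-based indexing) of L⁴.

Characteristic polynomial: r^2 + 6r + 5 = (r + 1)(r + 5), so the eigenvalues are -5, -1.
r=-5: eigenvector (5, -2).
r=-1: eigenvector (-2, 1).
P = [[5, -2], [-2, 1]], D = diag(-5, -1), P⁻¹ = [[1, 2], [2, 5]].
L⁴ = P·diag(625, 1)·P⁻¹ = [[3121, 6240], [-1248, -2495]].
The requested entry is -2495.

-2495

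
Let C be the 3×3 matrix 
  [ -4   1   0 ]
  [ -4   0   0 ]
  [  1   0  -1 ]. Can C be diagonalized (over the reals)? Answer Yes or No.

No

Characteristic polynomial: p(μ) = μ^3 + 5μ^2 + 8μ + 4 = (μ + 1)(μ + 2)^2.
μ = -2 has algebraic multiplicity 2; rank(C + 2I) = 2, so geometric multiplicity = 1.
Geometric multiplicity < algebraic multiplicity, so C is not diagonalizable.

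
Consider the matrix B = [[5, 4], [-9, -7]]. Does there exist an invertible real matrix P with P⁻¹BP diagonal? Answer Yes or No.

No

Characteristic polynomial: p(r) = r^2 + 2r + 1 = (r + 1)^2.
r = -1 has algebraic multiplicity 2; rank(B + 1I) = 1, so geometric multiplicity = 1.
Geometric multiplicity < algebraic multiplicity, so B is not diagonalizable.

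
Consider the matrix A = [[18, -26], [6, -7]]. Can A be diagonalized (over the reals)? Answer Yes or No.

Yes

Characteristic polynomial: p(λ) = λ^2 - 11λ + 30 = (λ - 6)(λ - 5).
All 2 eigenvalues are distinct, so A is diagonalizable.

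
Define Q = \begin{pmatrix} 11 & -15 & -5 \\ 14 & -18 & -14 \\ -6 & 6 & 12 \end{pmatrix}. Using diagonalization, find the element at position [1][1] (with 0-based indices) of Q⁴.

Characteristic polynomial: μ^3 - 5μ^2 - 18μ + 72 = (μ - 6)(μ - 3)(μ + 4), so the eigenvalues are -4, 3, 6.
μ=-4: eigenvector (1, 1, 0).
μ=3: eigenvector (5, 2, 2).
μ=6: eigenvector (1, 0, 1).
P = [[1, 5, 1], [1, 2, 0], [0, 2, 1]], D = diag(-4, 3, 6), P⁻¹ = [[-2, 3, 2], [1, -1, -1], [-2, 2, 3]].
Q⁴ = P·diag(256, 81, 1296)·P⁻¹ = [[-2699, 2955, 3995], [-350, 606, 350], [-2430, 2430, 3726]].
The requested entry is 606.

606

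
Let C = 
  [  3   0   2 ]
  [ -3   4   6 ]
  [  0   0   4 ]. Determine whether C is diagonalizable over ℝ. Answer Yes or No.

Yes

Characteristic polynomial: p(r) = r^3 - 11r^2 + 40r - 48 = (r - 4)^2(r - 3).
r = 4 has algebraic multiplicity 2; rank(C − 4I) = 1, so geometric multiplicity = 2.
Every eigenvalue has geometric = algebraic multiplicity, so C is diagonalizable.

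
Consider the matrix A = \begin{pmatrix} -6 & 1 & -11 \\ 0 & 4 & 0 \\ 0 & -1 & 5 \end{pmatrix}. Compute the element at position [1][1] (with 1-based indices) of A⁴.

1296

Characteristic polynomial: μ^3 - 3μ^2 - 34μ + 120 = (μ - 5)(μ - 4)(μ + 6), so the eigenvalues are -6, 4, 5.
μ=5: eigenvector (-1, 0, 1).
μ=4: eigenvector (-1, 1, 1).
μ=-6: eigenvector (1, 0, 0).
P = [[-1, -1, 1], [0, 1, 0], [1, 1, 0]], D = diag(5, 4, -6), P⁻¹ = [[0, -1, 1], [0, 1, 0], [1, 0, 1]].
A⁴ = P·diag(625, 256, 1296)·P⁻¹ = [[1296, 369, 671], [0, 256, 0], [0, -369, 625]].
The requested entry is 1296.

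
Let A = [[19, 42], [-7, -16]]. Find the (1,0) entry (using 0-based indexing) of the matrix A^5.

-3157

Characteristic polynomial: s^2 - 3s - 10 = (s - 5)(s + 2), so the eigenvalues are -2, 5.
s=-2: eigenvector (-2, 1).
s=5: eigenvector (3, -1).
P = [[-2, 3], [1, -1]], D = diag(-2, 5), P⁻¹ = [[1, 3], [1, 2]].
A⁵ = P·diag(-32, 3125)·P⁻¹ = [[9439, 18942], [-3157, -6346]].
The requested entry is -3157.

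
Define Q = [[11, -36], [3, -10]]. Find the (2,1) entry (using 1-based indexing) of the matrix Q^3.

Characteristic polynomial: r^2 - r - 2 = (r - 2)(r + 1), so the eigenvalues are -1, 2.
r=-1: eigenvector (3, 1).
r=2: eigenvector (4, 1).
P = [[3, 4], [1, 1]], D = diag(-1, 2), P⁻¹ = [[-1, 4], [1, -3]].
Q³ = P·diag(-1, 8)·P⁻¹ = [[35, -108], [9, -28]].
The requested entry is 9.

9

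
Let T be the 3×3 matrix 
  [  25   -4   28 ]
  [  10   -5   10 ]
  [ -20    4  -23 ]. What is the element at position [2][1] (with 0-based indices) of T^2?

Characteristic polynomial: s^3 + 3s^2 - 25s - 75 = (s - 5)(s + 3)(s + 5), so the eigenvalues are -5, -3, 5.
s=-3: eigenvector (-1, 0, 1).
s=-5: eigenvector (2, 1, -2).
s=5: eigenvector (3, 1, -2).
P = [[-1, 2, 3], [0, 1, 1], [1, -2, -2]], D = diag(-3, -5, 5), P⁻¹ = [[0, 2, 1], [-1, 1, -1], [1, 0, 1]].
T² = P·diag(9, 25, 25)·P⁻¹ = [[25, 32, 16], [0, 25, 0], [0, -32, 9]].
The requested entry is -32.

-32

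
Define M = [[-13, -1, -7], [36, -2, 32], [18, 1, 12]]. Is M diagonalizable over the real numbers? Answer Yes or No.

No

Characteristic polynomial: p(s) = s^3 + 3s^2 - 24s - 80 = (s - 5)(s + 4)^2.
s = -4 has algebraic multiplicity 2; rank(M + 4I) = 2, so geometric multiplicity = 1.
Geometric multiplicity < algebraic multiplicity, so M is not diagonalizable.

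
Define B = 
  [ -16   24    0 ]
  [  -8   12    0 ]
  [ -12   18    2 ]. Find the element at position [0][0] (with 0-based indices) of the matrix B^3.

Characteristic polynomial: s^3 + 2s^2 - 8s = s(s - 2)(s + 4), so the eigenvalues are -4, 0, 2.
s=0: eigenvector (3, 2, 0).
s=-4: eigenvector (-2, -1, -1).
s=2: eigenvector (0, 0, 1).
P = [[3, -2, 0], [2, -1, 0], [0, -1, 1]], D = diag(0, -4, 2), P⁻¹ = [[-1, 2, 0], [-2, 3, 0], [-2, 3, 1]].
B³ = P·diag(0, -64, 8)·P⁻¹ = [[-256, 384, 0], [-128, 192, 0], [-144, 216, 8]].
The requested entry is -256.

-256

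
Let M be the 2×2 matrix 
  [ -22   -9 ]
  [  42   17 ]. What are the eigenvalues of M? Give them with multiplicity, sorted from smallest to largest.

-4, -1

Characteristic polynomial: p(t) = t^2 + 5t + 4 = (t + 1)(t + 4).
Roots (with multiplicity): -4, -1.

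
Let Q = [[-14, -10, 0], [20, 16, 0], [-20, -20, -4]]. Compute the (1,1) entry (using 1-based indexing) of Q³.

Characteristic polynomial: λ^3 + 2λ^2 - 32λ - 96 = (λ - 6)(λ + 4)^2, so the eigenvalues are -4, -4, 6.
λ=-4: eigenvector (1, -1, 1).
λ=6: eigenvector (-1, 2, -2).
λ=-4: eigenvector (0, 0, 1).
P = [[1, -1, 0], [-1, 2, 0], [1, -2, 1]], D = diag(-4, 6, -4), P⁻¹ = [[2, 1, 0], [1, 1, 0], [0, 1, 1]].
Q³ = P·diag(-64, 216, -64)·P⁻¹ = [[-344, -280, 0], [560, 496, 0], [-560, -560, -64]].
The requested entry is -344.

-344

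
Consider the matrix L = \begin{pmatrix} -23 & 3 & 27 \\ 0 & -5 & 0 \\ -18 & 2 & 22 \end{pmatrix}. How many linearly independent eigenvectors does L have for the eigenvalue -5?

1

L + 5I = [[-18, 3, 27], [0, 0, 0], [-18, 2, 27]].
This matrix has rank 2, so its null space has dimension 3 − 2 = 1.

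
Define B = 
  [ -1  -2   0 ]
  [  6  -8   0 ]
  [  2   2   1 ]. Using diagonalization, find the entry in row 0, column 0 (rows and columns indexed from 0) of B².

Characteristic polynomial: μ^3 + 8μ^2 + 11μ - 20 = (μ - 1)(μ + 4)(μ + 5), so the eigenvalues are -5, -4, 1.
μ=1: eigenvector (0, 0, 1).
μ=-4: eigenvector (-2, -3, 2).
μ=-5: eigenvector (1, 2, -1).
P = [[0, -2, 1], [0, -3, 2], [1, 2, -1]], D = diag(1, -4, -5), P⁻¹ = [[1, 0, 1], [-2, 1, 0], [-3, 2, 0]].
B² = P·diag(1, 16, 25)·P⁻¹ = [[-11, 18, 0], [-54, 52, 0], [12, -18, 1]].
The requested entry is -11.

-11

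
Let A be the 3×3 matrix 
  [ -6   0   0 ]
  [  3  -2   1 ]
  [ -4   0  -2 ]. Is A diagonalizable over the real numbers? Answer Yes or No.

Characteristic polynomial: p(μ) = μ^3 + 10μ^2 + 28μ + 24 = (μ + 2)^2(μ + 6).
μ = -2 has algebraic multiplicity 2; rank(A + 2I) = 2, so geometric multiplicity = 1.
Geometric multiplicity < algebraic multiplicity, so A is not diagonalizable.

No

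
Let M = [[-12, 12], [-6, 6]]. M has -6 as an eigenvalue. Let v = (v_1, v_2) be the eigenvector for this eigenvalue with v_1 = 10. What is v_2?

5

M + 6I = [[-6, 12], [-6, 12]].
Solving (M + 6I)v = 0 gives the eigenspace spanned by (10, 5).
With v_1 = 10, v = (10, 5), so v_2 = 5.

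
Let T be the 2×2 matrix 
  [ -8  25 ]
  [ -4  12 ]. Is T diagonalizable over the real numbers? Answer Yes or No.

No

Characteristic polynomial: p(μ) = μ^2 - 4μ + 4 = (μ - 2)^2.
μ = 2 has algebraic multiplicity 2; rank(T − 2I) = 1, so geometric multiplicity = 1.
Geometric multiplicity < algebraic multiplicity, so T is not diagonalizable.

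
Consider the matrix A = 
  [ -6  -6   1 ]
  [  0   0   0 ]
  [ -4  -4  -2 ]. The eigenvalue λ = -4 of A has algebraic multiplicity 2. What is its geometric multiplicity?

A + 4I = [[-2, -6, 1], [0, 4, 0], [-4, -4, 2]].
This matrix has rank 2, so its null space has dimension 3 − 2 = 1.

1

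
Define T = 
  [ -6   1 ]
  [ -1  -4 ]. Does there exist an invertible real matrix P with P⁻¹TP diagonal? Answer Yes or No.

Characteristic polynomial: p(λ) = λ^2 + 10λ + 25 = (λ + 5)^2.
λ = -5 has algebraic multiplicity 2; rank(T + 5I) = 1, so geometric multiplicity = 1.
Geometric multiplicity < algebraic multiplicity, so T is not diagonalizable.

No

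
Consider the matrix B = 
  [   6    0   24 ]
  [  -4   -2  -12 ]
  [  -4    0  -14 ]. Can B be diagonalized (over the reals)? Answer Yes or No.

Yes

Characteristic polynomial: p(λ) = λ^3 + 10λ^2 + 28λ + 24 = (λ + 2)^2(λ + 6).
λ = -2 has algebraic multiplicity 2; rank(B + 2I) = 1, so geometric multiplicity = 2.
Every eigenvalue has geometric = algebraic multiplicity, so B is diagonalizable.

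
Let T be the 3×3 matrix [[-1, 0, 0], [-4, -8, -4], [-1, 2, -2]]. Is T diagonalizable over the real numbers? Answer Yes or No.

Yes

Characteristic polynomial: p(r) = r^3 + 11r^2 + 34r + 24 = (r + 1)(r + 4)(r + 6).
All 3 eigenvalues are distinct, so T is diagonalizable.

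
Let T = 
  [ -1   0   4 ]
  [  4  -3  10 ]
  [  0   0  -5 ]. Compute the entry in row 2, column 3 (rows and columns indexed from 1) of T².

-64

Characteristic polynomial: s^3 + 9s^2 + 23s + 15 = (s + 1)(s + 3)(s + 5), so the eigenvalues are -5, -3, -1.
s=-1: eigenvector (1, 2, 0).
s=-5: eigenvector (-1, -3, 1).
s=-3: eigenvector (0, 1, 0).
P = [[1, -1, 0], [2, -3, 1], [0, 1, 0]], D = diag(-1, -5, -3), P⁻¹ = [[1, 0, 1], [0, 0, 1], [-2, 1, 1]].
T² = P·diag(1, 25, 9)·P⁻¹ = [[1, 0, -24], [-16, 9, -64], [0, 0, 25]].
The requested entry is -64.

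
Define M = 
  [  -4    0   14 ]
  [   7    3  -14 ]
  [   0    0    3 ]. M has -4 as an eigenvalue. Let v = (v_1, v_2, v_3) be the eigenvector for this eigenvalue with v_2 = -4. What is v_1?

M + 4I = [[0, 0, 14], [7, 7, -14], [0, 0, 7]].
Solving (M + 4I)v = 0 gives the eigenspace spanned by (4, -4, 0).
With v_2 = -4, v = (4, -4, 0), so v_1 = 4.

4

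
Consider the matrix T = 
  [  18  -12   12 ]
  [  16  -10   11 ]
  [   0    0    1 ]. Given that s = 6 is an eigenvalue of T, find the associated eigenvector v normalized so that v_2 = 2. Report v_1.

T − 6I = [[12, -12, 12], [16, -16, 11], [0, 0, -5]].
Solving (T − 6I)v = 0 gives the eigenspace spanned by (2, 2, 0).
With v_2 = 2, v = (2, 2, 0), so v_1 = 2.

2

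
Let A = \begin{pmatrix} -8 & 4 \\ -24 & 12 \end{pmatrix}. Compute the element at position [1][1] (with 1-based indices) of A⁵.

Characteristic polynomial: t^2 - 4t = t(t - 4), so the eigenvalues are 0, 4.
t=0: eigenvector (1, 2).
t=4: eigenvector (1, 3).
P = [[1, 1], [2, 3]], D = diag(0, 4), P⁻¹ = [[3, -1], [-2, 1]].
A⁵ = P·diag(0, 1024)·P⁻¹ = [[-2048, 1024], [-6144, 3072]].
The requested entry is -2048.

-2048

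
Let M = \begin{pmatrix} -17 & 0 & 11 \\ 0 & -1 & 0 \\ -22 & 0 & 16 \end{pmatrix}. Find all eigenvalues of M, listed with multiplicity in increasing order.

Characteristic polynomial: p(λ) = λ^3 + 2λ^2 - 29λ - 30 = (λ - 5)(λ + 1)(λ + 6).
Roots (with multiplicity): -6, -1, 5.

-6, -1, 5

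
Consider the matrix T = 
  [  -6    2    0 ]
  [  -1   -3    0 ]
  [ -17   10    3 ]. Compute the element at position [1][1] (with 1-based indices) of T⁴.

Characteristic polynomial: s^3 + 6s^2 - 7s - 60 = (s - 3)(s + 4)(s + 5), so the eigenvalues are -5, -4, 3.
s=-4: eigenvector (-1, -1, -1).
s=-5: eigenvector (2, 1, 3).
s=3: eigenvector (0, 0, 1).
P = [[-1, 2, 0], [-1, 1, 0], [-1, 3, 1]], D = diag(-4, -5, 3), P⁻¹ = [[1, -2, 0], [1, -1, 0], [-2, 1, 1]].
T⁴ = P·diag(256, 625, 81)·P⁻¹ = [[994, -738, 0], [369, -113, 0], [1457, -1282, 81]].
The requested entry is 994.

994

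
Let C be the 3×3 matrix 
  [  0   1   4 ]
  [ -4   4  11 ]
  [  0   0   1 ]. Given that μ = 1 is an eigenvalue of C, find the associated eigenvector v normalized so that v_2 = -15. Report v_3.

C − 1I = [[-1, 1, 4], [-4, 3, 11], [0, 0, 0]].
Solving (C − 1I)v = 0 gives the eigenspace spanned by (-3, -15, 3).
With v_2 = -15, v = (-3, -15, 3), so v_3 = 3.

3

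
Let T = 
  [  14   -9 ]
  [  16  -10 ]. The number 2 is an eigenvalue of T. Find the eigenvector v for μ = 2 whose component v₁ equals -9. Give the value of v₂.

T − 2I = [[12, -9], [16, -12]].
Solving (T − 2I)v = 0 gives the eigenspace spanned by (-9, -12).
With v₁ = -9, v = (-9, -12), so v₂ = -12.

-12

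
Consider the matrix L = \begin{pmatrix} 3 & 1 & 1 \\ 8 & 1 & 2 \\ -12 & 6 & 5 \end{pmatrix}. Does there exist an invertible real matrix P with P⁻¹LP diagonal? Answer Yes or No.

Characteristic polynomial: p(t) = t^3 - 9t^2 + 15t + 25 = (t - 5)^2(t + 1).
t = 5 has algebraic multiplicity 2; rank(L − 5I) = 2, so geometric multiplicity = 1.
Geometric multiplicity < algebraic multiplicity, so L is not diagonalizable.

No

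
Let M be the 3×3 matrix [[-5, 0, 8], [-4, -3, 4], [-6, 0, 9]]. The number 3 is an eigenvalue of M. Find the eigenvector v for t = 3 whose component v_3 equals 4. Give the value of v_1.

4

M − 3I = [[-8, 0, 8], [-4, -6, 4], [-6, 0, 6]].
Solving (M − 3I)v = 0 gives the eigenspace spanned by (4, 0, 4).
With v_3 = 4, v = (4, 0, 4), so v_1 = 4.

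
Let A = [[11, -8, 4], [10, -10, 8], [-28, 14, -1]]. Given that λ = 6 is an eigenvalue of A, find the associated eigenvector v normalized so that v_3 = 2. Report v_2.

A − 6I = [[5, -8, 4], [10, -16, 8], [-28, 14, -7]].
Solving (A − 6I)v = 0 gives the eigenspace spanned by (0, 1, 2).
With v_3 = 2, v = (0, 1, 2), so v_2 = 1.

1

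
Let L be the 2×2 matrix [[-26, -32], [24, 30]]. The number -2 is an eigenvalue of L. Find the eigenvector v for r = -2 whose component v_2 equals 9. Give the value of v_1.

L + 2I = [[-24, -32], [24, 32]].
Solving (L + 2I)v = 0 gives the eigenspace spanned by (-12, 9).
With v_2 = 9, v = (-12, 9), so v_1 = -12.

-12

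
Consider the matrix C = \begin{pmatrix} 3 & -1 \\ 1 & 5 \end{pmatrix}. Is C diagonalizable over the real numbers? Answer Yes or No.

Characteristic polynomial: p(λ) = λ^2 - 8λ + 16 = (λ - 4)^2.
λ = 4 has algebraic multiplicity 2; rank(C − 4I) = 1, so geometric multiplicity = 1.
Geometric multiplicity < algebraic multiplicity, so C is not diagonalizable.

No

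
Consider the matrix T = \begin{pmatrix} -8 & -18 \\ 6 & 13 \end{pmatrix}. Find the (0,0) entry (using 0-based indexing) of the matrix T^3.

-188

Characteristic polynomial: μ^2 - 5μ + 4 = (μ - 4)(μ - 1), so the eigenvalues are 1, 4.
μ=4: eigenvector (-3, 2).
μ=1: eigenvector (-2, 1).
P = [[-3, -2], [2, 1]], D = diag(4, 1), P⁻¹ = [[1, 2], [-2, -3]].
T³ = P·diag(64, 1)·P⁻¹ = [[-188, -378], [126, 253]].
The requested entry is -188.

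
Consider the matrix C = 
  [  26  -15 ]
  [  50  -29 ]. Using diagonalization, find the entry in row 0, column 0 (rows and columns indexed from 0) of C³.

Characteristic polynomial: t^2 + 3t - 4 = (t - 1)(t + 4), so the eigenvalues are -4, 1.
t=1: eigenvector (-3, -5).
t=-4: eigenvector (1, 2).
P = [[-3, 1], [-5, 2]], D = diag(1, -4), P⁻¹ = [[-2, 1], [-5, 3]].
C³ = P·diag(1, -64)·P⁻¹ = [[326, -195], [650, -389]].
The requested entry is 326.

326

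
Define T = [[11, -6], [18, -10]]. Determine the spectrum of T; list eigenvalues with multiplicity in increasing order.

-1, 2

Characteristic polynomial: p(μ) = μ^2 - μ - 2 = (μ - 2)(μ + 1).
Roots (with multiplicity): -1, 2.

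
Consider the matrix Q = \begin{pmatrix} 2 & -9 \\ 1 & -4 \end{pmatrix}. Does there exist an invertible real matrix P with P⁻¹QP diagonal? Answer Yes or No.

Characteristic polynomial: p(t) = t^2 + 2t + 1 = (t + 1)^2.
t = -1 has algebraic multiplicity 2; rank(Q + 1I) = 1, so geometric multiplicity = 1.
Geometric multiplicity < algebraic multiplicity, so Q is not diagonalizable.

No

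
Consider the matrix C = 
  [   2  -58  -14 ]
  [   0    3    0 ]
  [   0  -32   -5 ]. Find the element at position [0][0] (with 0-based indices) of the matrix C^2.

Characteristic polynomial: s^3 - 19s + 30 = (s - 3)(s - 2)(s + 5), so the eigenvalues are -5, 2, 3.
s=2: eigenvector (1, 0, 0).
s=3: eigenvector (-2, 1, -4).
s=-5: eigenvector (2, 0, 1).
P = [[1, -2, 2], [0, 1, 0], [0, -4, 1]], D = diag(2, 3, -5), P⁻¹ = [[1, -6, -2], [0, 1, 0], [0, 4, 1]].
C² = P·diag(4, 9, 25)·P⁻¹ = [[4, 158, 42], [0, 9, 0], [0, 64, 25]].
The requested entry is 4.

4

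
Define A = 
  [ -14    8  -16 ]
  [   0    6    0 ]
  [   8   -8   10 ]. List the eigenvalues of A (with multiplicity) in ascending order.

-6, 2, 6

Characteristic polynomial: p(r) = r^3 - 2r^2 - 36r + 72 = (r - 6)(r - 2)(r + 6).
Roots (with multiplicity): -6, 2, 6.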